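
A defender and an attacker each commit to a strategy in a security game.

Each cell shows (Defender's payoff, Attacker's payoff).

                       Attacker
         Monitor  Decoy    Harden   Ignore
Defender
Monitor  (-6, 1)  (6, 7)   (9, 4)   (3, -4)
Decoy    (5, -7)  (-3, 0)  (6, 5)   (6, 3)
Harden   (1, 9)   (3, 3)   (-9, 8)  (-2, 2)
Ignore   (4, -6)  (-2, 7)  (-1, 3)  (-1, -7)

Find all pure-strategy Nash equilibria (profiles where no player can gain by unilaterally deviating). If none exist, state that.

(Monitor, Decoy)

Mark each player's best response to every combination of opponents' strategies; a profile where every player is best-responding is a pure Nash equilibrium.
Defender against Monitor: payoffs -6, 5, 1, 4 → best response Decoy.
Defender against Decoy: payoffs 6, -3, 3, -2 → best response Monitor.
Defender against Harden: payoffs 9, 6, -9, -1 → best response Monitor.
Defender against Ignore: payoffs 3, 6, -2, -1 → best response Decoy.
Attacker against Monitor: payoffs 1, 7, 4, -4 → best response Decoy.
Attacker against Decoy: payoffs -7, 0, 5, 3 → best response Harden.
Attacker against Harden: payoffs 9, 3, 8, 2 → best response Monitor.
Attacker against Ignore: payoffs -6, 7, 3, -7 → best response Decoy.
Mutual best responses: (Monitor, Decoy).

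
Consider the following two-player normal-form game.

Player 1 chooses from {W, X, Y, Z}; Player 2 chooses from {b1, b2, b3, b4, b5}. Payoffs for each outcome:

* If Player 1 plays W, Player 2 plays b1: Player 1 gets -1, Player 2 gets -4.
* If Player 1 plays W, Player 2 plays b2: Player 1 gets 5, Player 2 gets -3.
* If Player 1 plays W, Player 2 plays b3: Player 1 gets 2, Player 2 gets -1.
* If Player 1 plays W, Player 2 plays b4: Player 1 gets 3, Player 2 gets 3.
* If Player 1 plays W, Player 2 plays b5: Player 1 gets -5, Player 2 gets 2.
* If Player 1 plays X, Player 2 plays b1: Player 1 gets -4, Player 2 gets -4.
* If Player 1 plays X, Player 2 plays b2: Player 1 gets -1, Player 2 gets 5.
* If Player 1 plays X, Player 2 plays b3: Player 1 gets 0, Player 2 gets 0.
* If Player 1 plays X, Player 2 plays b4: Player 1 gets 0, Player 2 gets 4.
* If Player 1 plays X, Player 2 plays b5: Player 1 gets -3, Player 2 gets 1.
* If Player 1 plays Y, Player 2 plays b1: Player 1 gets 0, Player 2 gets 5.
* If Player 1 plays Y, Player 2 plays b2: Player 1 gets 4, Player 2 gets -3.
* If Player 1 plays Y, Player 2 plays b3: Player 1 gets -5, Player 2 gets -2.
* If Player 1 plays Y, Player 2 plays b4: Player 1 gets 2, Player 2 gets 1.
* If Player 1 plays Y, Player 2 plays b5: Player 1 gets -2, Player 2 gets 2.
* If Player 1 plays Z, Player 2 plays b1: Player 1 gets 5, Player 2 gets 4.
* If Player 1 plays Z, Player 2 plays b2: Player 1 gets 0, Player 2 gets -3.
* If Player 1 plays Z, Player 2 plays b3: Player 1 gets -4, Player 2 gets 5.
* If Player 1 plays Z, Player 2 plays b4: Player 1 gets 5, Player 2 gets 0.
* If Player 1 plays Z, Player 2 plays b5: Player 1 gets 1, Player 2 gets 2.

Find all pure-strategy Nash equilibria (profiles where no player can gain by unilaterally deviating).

There is no pure-strategy Nash equilibrium.

Player 1 against b1: payoffs -1, -4, 0, 5 → best response Z.
Player 1 against b2: payoffs 5, -1, 4, 0 → best response W.
Player 1 against b3: payoffs 2, 0, -5, -4 → best response W.
Player 1 against b4: payoffs 3, 0, 2, 5 → best response Z.
Player 1 against b5: payoffs -5, -3, -2, 1 → best response Z.
Player 2 against W: payoffs -4, -3, -1, 3, 2 → best response b4.
Player 2 against X: payoffs -4, 5, 0, 4, 1 → best response b2.
Player 2 against Y: payoffs 5, -3, -2, 1, 2 → best response b1.
Player 2 against Z: payoffs 4, -3, 5, 0, 2 → best response b3.
No profile is a mutual best response for all players.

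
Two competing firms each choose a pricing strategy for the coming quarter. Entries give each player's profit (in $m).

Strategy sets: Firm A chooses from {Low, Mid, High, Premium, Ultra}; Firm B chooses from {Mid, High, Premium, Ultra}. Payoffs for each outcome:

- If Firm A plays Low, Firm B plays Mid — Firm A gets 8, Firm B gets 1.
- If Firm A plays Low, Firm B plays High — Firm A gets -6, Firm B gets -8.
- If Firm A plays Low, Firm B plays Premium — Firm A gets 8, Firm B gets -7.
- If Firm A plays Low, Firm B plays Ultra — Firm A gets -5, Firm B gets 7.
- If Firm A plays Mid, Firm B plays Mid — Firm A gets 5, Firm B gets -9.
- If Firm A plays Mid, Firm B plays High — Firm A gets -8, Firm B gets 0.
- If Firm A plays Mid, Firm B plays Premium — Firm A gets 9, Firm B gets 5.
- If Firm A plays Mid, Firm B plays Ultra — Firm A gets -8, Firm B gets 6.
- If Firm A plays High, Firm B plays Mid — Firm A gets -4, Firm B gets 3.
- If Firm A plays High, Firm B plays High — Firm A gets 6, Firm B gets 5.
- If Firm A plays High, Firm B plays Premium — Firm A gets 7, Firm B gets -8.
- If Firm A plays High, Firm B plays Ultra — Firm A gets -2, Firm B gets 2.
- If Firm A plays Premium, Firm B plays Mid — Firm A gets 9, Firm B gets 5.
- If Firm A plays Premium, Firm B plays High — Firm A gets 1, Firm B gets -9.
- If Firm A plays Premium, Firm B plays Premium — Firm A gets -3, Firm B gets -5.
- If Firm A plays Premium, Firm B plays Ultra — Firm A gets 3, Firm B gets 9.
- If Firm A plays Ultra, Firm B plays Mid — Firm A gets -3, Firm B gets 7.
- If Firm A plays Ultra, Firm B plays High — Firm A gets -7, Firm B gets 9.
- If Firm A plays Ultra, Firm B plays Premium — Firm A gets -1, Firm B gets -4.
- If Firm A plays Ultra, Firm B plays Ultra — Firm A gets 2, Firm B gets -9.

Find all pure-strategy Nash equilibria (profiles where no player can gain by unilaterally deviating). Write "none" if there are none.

(Low, Mid): Firm A can switch to Premium (8 → 9). Not NE.
(Low, High): Firm A can switch to High (-6 → 6). Not NE.
(Low, Premium): Firm A can switch to Mid (8 → 9). Not NE.
(Low, Ultra): Firm A can switch to High (-5 → -2). Not NE.
(Mid, Mid): Firm A can switch to Low (5 → 8). Not NE.
(Mid, High): Firm A can switch to Low (-8 → -6). Not NE.
(High, High): Firm A gets 6, best alternative 1; Firm B gets 5, best alternative 3. No profitable deviation — NE.
(Premium, Ultra): Firm A gets 3, best alternative 2; Firm B gets 9, best alternative 5. No profitable deviation — NE.
(The remaining 12 profiles each have a profitable deviation by the same check.)

The pure Nash equilibria are (High, High), (Premium, Ultra).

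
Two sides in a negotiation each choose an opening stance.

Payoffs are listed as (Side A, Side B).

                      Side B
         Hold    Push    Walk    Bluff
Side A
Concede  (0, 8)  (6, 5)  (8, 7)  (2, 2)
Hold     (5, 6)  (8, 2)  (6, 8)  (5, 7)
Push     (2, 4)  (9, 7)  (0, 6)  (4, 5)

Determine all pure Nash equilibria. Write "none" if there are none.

For each player, find the best response to each opponent profile; mutual best responses are the pure NE.
Side A against Hold: payoffs 0, 5, 2 → best response Hold.
Side A against Push: payoffs 6, 8, 9 → best response Push.
Side A against Walk: payoffs 8, 6, 0 → best response Concede.
Side A against Bluff: payoffs 2, 5, 4 → best response Hold.
Side B against Concede: payoffs 8, 5, 7, 2 → best response Hold.
Side B against Hold: payoffs 6, 2, 8, 7 → best response Walk.
Side B against Push: payoffs 4, 7, 6, 5 → best response Push.
Mutual best responses: (Push, Push).

(Push, Push)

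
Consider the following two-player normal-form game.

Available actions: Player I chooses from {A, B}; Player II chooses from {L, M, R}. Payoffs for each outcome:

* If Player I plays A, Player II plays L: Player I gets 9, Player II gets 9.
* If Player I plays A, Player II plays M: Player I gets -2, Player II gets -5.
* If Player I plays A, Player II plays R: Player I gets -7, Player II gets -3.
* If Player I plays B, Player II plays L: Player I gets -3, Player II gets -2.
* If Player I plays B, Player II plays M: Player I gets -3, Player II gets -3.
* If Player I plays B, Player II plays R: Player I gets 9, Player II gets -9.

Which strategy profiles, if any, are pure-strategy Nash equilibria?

The unique pure-strategy Nash equilibrium is (A, L).

Player I against L: payoffs 9, -3 → best response A.
Player I against M: payoffs -2, -3 → best response A.
Player I against R: payoffs -7, 9 → best response B.
Player II against A: payoffs 9, -5, -3 → best response L.
Player II against B: payoffs -2, -3, -9 → best response L.
Mutual best responses: (A, L).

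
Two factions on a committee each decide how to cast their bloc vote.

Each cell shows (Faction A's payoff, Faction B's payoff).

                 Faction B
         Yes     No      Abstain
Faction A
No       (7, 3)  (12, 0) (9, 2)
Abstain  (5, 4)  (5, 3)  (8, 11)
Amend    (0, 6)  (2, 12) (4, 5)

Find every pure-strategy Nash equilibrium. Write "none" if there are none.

Faction A against Yes: payoffs 7, 5, 0 → best response No.
Faction A against No: payoffs 12, 5, 2 → best response No.
Faction A against Abstain: payoffs 9, 8, 4 → best response No.
Faction B against No: payoffs 3, 0, 2 → best response Yes.
Faction B against Abstain: payoffs 4, 3, 11 → best response Abstain.
Faction B against Amend: payoffs 6, 12, 5 → best response No.
Mutual best responses: (No, Yes).

Pure NE: (No, Yes)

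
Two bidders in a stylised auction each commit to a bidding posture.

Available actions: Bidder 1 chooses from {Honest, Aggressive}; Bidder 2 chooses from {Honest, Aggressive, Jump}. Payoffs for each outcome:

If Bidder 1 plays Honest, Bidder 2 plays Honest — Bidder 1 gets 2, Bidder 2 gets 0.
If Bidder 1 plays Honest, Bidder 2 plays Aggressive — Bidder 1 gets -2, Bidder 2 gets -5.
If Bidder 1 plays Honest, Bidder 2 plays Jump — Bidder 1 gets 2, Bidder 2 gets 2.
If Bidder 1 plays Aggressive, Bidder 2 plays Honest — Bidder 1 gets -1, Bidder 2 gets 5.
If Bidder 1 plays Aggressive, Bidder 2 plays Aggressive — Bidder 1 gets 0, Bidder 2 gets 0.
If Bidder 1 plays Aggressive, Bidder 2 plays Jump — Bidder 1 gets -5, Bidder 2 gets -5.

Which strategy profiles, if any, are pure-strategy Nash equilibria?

Bidder 1 against Honest: payoffs 2, -1 → best response Honest.
Bidder 1 against Aggressive: payoffs -2, 0 → best response Aggressive.
Bidder 1 against Jump: payoffs 2, -5 → best response Honest.
Bidder 2 against Honest: payoffs 0, -5, 2 → best response Jump.
Bidder 2 against Aggressive: payoffs 5, 0, -5 → best response Honest.
Mutual best responses: (Honest, Jump).

Pure NE: (Honest, Jump)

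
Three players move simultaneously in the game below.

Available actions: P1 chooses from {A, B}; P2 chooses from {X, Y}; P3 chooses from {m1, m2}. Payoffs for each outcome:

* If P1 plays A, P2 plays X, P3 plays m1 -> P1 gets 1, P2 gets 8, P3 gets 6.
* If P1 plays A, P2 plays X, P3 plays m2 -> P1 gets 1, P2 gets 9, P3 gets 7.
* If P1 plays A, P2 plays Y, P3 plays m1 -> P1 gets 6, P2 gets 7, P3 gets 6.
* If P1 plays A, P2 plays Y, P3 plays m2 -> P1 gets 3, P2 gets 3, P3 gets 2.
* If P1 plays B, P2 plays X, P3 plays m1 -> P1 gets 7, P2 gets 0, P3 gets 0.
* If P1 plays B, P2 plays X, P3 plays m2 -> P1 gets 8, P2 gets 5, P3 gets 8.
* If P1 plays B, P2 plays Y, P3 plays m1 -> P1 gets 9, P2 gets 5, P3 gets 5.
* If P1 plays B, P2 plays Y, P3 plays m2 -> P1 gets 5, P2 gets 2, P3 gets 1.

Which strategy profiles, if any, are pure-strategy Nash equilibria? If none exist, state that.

The pure Nash equilibria are (B, X, m2), (B, Y, m1).

P1 against (X, m1): payoffs 1, 7 → best response B.
P1 against (X, m2): payoffs 1, 8 → best response B.
P1 against (Y, m1): payoffs 6, 9 → best response B.
P1 against (Y, m2): payoffs 3, 5 → best response B.
P2 against (A, m1): payoffs 8, 7 → best response X.
P2 against (A, m2): payoffs 9, 3 → best response X.
P2 against (B, m1): payoffs 0, 5 → best response Y.
P2 against (B, m2): payoffs 5, 2 → best response X.
P3 against (A, X): payoffs 6, 7 → best response m2.
P3 against (A, Y): payoffs 6, 2 → best response m1.
P3 against (B, X): payoffs 0, 8 → best response m2.
P3 against (B, Y): payoffs 5, 1 → best response m1.
Mutual best responses: (B, X, m2); (B, Y, m1).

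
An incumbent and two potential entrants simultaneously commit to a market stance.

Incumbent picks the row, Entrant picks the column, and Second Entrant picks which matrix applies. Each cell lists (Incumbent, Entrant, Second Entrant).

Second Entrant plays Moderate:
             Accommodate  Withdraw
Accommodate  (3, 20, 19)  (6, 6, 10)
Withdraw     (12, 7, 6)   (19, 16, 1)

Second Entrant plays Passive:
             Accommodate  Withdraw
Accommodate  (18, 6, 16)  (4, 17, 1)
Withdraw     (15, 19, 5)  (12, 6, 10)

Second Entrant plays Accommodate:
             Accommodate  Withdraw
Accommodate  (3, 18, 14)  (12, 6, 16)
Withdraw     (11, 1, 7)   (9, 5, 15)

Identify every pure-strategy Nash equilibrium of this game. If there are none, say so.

(Accommodate, Accommodate, Moderate): Incumbent can switch to Withdraw (3 → 12). Not NE.
(Accommodate, Accommodate, Passive): Entrant can switch to Withdraw (6 → 17). Not NE.
(Accommodate, Accommodate, Accommodate): Incumbent can switch to Withdraw (3 → 11). Not NE.
(Accommodate, Withdraw, Moderate): Incumbent can switch to Withdraw (6 → 19). Not NE.
(Accommodate, Withdraw, Passive): Incumbent can switch to Withdraw (4 → 12). Not NE.
(Accommodate, Withdraw, Accommodate): Entrant can switch to Accommodate (6 → 18). Not NE.
(The remaining 6 profiles each have a profitable deviation by the same check.)

none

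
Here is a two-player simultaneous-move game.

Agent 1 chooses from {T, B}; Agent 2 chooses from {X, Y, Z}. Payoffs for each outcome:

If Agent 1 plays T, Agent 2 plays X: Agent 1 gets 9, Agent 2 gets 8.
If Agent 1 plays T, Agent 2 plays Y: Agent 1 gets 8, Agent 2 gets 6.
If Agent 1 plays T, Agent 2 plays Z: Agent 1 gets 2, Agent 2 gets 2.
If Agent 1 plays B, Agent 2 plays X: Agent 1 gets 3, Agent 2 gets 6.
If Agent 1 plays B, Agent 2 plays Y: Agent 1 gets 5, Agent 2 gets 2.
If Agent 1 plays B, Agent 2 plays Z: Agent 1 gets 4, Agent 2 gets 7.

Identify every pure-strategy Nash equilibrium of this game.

Agent 1 against X: payoffs 9, 3 → best response T.
Agent 1 against Y: payoffs 8, 5 → best response T.
Agent 1 against Z: payoffs 2, 4 → best response B.
Agent 2 against T: payoffs 8, 6, 2 → best response X.
Agent 2 against B: payoffs 6, 2, 7 → best response Z.
Mutual best responses: (T, X); (B, Z).

(T, X) and (B, Z)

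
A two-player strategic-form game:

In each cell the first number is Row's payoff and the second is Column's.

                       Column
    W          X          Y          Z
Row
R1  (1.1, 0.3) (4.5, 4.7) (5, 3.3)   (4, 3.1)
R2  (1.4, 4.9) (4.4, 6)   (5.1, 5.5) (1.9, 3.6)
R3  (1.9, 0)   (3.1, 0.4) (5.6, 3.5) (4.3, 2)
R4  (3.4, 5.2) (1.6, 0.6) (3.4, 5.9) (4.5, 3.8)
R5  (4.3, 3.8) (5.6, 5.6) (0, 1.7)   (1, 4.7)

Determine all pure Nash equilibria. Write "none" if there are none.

(R3, Y), (R5, X)

(R1, W): Row can switch to R2 (1.1 → 1.4). Not NE.
(R1, X): Row can switch to R5 (4.5 → 5.6). Not NE.
(R1, Y): Row can switch to R2 (5 → 5.1). Not NE.
(R1, Z): Row can switch to R3 (4 → 4.3). Not NE.
(R2, W): Row can switch to R3 (1.4 → 1.9). Not NE.
(R2, X): Row can switch to R1 (4.4 → 4.5). Not NE.
(R2, Y): Row can switch to R3 (5.1 → 5.6). Not NE.
(R2, Z): Row can switch to R1 (1.9 → 4). Not NE.
(R3, W): Row can switch to R4 (1.9 → 3.4). Not NE.
(R3, X): Row can switch to R1 (3.1 → 4.5). Not NE.
(R3, Y): Row gets 5.6, best alternative 5.1; Column gets 3.5, best alternative 2. No profitable deviation — NE.
(R3, Z): Row can switch to R4 (4.3 → 4.5). Not NE.
(R4, W): Row can switch to R5 (3.4 → 4.3). Not NE.
(R5, X): Row gets 5.6, best alternative 4.5; Column gets 5.6, best alternative 4.7. No profitable deviation — NE.
(The remaining 6 profiles each have a profitable deviation by the same check.)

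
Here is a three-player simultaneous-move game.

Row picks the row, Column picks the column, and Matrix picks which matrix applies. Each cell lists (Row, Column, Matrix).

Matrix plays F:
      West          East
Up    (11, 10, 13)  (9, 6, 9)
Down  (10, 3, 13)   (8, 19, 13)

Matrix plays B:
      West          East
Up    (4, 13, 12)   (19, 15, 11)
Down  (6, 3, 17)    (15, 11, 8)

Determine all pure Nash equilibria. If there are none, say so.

Row against (West, F): payoffs 11, 10 → best response Up.
Row against (West, B): payoffs 4, 6 → best response Down.
Row against (East, F): payoffs 9, 8 → best response Up.
Row against (East, B): payoffs 19, 15 → best response Up.
Column against (Up, F): payoffs 10, 6 → best response West.
Column against (Up, B): payoffs 13, 15 → best response East.
Column against (Down, F): payoffs 3, 19 → best response East.
Column against (Down, B): payoffs 3, 11 → best response East.
Matrix against (Up, West): payoffs 13, 12 → best response F.
Matrix against (Up, East): payoffs 9, 11 → best response B.
Matrix against (Down, West): payoffs 13, 17 → best response B.
Matrix against (Down, East): payoffs 13, 8 → best response F.
Mutual best responses: (Up, West, F); (Up, East, B).

(Up, West, F) and (Up, East, B)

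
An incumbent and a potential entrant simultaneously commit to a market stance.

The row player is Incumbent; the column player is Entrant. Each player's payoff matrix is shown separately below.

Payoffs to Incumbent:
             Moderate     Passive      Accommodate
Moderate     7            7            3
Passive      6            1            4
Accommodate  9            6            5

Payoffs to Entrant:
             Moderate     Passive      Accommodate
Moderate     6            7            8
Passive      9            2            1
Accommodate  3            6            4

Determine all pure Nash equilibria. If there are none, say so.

This game has no pure Nash equilibrium.

Check each profile: it is a Nash equilibrium iff no player can strictly gain by switching unilaterally.
(Moderate, Moderate): Incumbent can switch to Accommodate (7 → 9). Not NE.
(Moderate, Passive): Entrant can switch to Accommodate (7 → 8). Not NE.
(Moderate, Accommodate): Incumbent can switch to Passive (3 → 4). Not NE.
(Passive, Moderate): Incumbent can switch to Moderate (6 → 7). Not NE.
(Passive, Passive): Incumbent can switch to Moderate (1 → 7). Not NE.
(Passive, Accommodate): Incumbent can switch to Accommodate (4 → 5). Not NE.
(Accommodate, Moderate): Entrant can switch to Passive (3 → 6). Not NE.
(Accommodate, Passive): Incumbent can switch to Moderate (6 → 7). Not NE.
(The remaining 1 profile has a profitable deviation by the same check.)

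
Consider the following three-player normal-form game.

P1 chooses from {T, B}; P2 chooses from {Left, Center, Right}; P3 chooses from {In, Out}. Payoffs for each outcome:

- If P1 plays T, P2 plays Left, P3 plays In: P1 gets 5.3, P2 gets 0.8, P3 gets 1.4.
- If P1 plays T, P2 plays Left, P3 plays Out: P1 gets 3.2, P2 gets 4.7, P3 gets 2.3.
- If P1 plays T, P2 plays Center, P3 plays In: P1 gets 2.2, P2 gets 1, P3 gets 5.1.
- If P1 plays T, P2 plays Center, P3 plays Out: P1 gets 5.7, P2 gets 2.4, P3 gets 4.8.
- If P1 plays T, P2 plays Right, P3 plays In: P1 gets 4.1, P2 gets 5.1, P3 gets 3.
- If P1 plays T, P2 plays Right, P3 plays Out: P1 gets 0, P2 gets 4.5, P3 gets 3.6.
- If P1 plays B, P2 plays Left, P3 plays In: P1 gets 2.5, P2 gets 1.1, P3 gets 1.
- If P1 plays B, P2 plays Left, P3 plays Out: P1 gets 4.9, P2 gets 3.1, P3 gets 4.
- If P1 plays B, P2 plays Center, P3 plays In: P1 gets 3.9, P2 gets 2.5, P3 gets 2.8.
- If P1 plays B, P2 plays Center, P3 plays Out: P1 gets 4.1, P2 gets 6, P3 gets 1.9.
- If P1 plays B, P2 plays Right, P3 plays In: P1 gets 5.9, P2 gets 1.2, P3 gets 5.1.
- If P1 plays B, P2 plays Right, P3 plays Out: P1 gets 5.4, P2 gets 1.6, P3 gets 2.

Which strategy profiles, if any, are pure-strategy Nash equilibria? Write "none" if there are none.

(B, Center, In)

P1 against (Left, In): payoffs 5.3, 2.5 → best response T.
P1 against (Left, Out): payoffs 3.2, 4.9 → best response B.
P1 against (Center, In): payoffs 2.2, 3.9 → best response B.
P1 against (Center, Out): payoffs 5.7, 4.1 → best response T.
P1 against (Right, In): payoffs 4.1, 5.9 → best response B.
P1 against (Right, Out): payoffs 0, 5.4 → best response B.
P2 against (T, In): payoffs 0.8, 1, 5.1 → best response Right.
P2 against (T, Out): payoffs 4.7, 2.4, 4.5 → best response Left.
P2 against (B, In): payoffs 1.1, 2.5, 1.2 → best response Center.
P2 against (B, Out): payoffs 3.1, 6, 1.6 → best response Center.
P3 against (T, Left): payoffs 1.4, 2.3 → best response Out.
P3 against (T, Center): payoffs 5.1, 4.8 → best response In.
P3 against (T, Right): payoffs 3, 3.6 → best response Out.
P3 against (B, Left): payoffs 1, 4 → best response Out.
P3 against (B, Center): payoffs 2.8, 1.9 → best response In.
P3 against (B, Right): payoffs 5.1, 2 → best response In.
Mutual best responses: (B, Center, In).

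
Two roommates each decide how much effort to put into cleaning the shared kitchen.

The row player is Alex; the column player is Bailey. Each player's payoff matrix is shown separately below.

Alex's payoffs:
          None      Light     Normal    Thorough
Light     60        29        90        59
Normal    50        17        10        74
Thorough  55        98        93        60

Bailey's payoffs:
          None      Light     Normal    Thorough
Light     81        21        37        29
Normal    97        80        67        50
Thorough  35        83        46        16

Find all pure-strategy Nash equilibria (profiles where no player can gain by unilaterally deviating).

Alex against None: payoffs 60, 50, 55 → best response Light.
Alex against Light: payoffs 29, 17, 98 → best response Thorough.
Alex against Normal: payoffs 90, 10, 93 → best response Thorough.
Alex against Thorough: payoffs 59, 74, 60 → best response Normal.
Bailey against Light: payoffs 81, 21, 37, 29 → best response None.
Bailey against Normal: payoffs 97, 80, 67, 50 → best response None.
Bailey against Thorough: payoffs 35, 83, 46, 16 → best response Light.
Mutual best responses: (Light, None); (Thorough, Light).

(Light, None) and (Thorough, Light)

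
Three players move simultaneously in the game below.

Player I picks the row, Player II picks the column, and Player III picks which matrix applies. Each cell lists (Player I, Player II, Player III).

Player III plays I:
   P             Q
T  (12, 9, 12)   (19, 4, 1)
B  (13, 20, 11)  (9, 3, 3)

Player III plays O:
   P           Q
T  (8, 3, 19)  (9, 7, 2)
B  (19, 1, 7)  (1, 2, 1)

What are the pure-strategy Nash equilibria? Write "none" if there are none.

The pure Nash equilibria are (T, Q, O); (B, P, I).

(T, P, I): Player I can switch to B (12 → 13). Not NE.
(T, P, O): Player I can switch to B (8 → 19). Not NE.
(T, Q, I): Player II can switch to P (4 → 9). Not NE.
(T, Q, O): Player I gets 9, best alternative 1; Player II gets 7, best alternative 3; Player III gets 2, best alternative 1. No profitable deviation — NE.
(B, P, I): Player I gets 13, best alternative 12; Player II gets 20, best alternative 3; Player III gets 11, best alternative 7. No profitable deviation — NE.
(B, P, O): Player II can switch to Q (1 → 2). Not NE.
(B, Q, I): Player I can switch to T (9 → 19). Not NE.
(B, Q, O): Player I can switch to T (1 → 9). Not NE.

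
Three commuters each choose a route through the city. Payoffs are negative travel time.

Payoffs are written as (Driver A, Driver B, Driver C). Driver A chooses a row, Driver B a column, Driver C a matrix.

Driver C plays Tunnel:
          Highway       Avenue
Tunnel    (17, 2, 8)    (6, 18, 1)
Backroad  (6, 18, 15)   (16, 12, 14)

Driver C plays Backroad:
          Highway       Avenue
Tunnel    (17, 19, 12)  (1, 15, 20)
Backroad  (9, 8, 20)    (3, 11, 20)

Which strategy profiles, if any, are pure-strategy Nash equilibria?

Check each profile: it is a Nash equilibrium iff no player can strictly gain by switching unilaterally.
(Tunnel, Highway, Tunnel): Driver B can switch to Avenue (2 → 18). Not NE.
(Tunnel, Highway, Backroad): Driver A gets 17, best alternative 9; Driver B gets 19, best alternative 15; Driver C gets 12, best alternative 8. No profitable deviation — NE.
(Tunnel, Avenue, Tunnel): Driver A can switch to Backroad (6 → 16). Not NE.
(Tunnel, Avenue, Backroad): Driver A can switch to Backroad (1 → 3). Not NE.
(Backroad, Highway, Tunnel): Driver A can switch to Tunnel (6 → 17). Not NE.
(Backroad, Highway, Backroad): Driver A can switch to Tunnel (9 → 17). Not NE.
(Backroad, Avenue, Tunnel): Driver B can switch to Highway (12 → 18). Not NE.
(Backroad, Avenue, Backroad): Driver A gets 3, best alternative 1; Driver B gets 11, best alternative 8; Driver C gets 20, best alternative 14. No profitable deviation — NE.

The pure Nash equilibria are (Tunnel, Highway, Backroad) and (Backroad, Avenue, Backroad).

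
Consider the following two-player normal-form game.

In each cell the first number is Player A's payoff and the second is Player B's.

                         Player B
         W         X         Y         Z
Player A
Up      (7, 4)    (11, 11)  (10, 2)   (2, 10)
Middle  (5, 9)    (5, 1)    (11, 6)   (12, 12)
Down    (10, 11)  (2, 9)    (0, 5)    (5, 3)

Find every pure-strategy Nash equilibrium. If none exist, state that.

Player A against W: payoffs 7, 5, 10 → best response Down.
Player A against X: payoffs 11, 5, 2 → best response Up.
Player A against Y: payoffs 10, 11, 0 → best response Middle.
Player A against Z: payoffs 2, 12, 5 → best response Middle.
Player B against Up: payoffs 4, 11, 2, 10 → best response X.
Player B against Middle: payoffs 9, 1, 6, 12 → best response Z.
Player B against Down: payoffs 11, 9, 5, 3 → best response W.
Mutual best responses: (Up, X); (Middle, Z); (Down, W).

(Up, X); (Middle, Z); (Down, W)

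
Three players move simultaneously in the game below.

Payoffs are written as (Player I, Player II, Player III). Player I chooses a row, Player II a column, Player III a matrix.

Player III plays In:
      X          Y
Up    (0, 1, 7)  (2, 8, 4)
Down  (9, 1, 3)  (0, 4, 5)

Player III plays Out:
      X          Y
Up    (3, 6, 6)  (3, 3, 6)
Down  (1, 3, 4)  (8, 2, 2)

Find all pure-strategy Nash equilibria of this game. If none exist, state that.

This game has no pure Nash equilibrium.

Player I against (X, In): payoffs 0, 9 → best response Down.
Player I against (X, Out): payoffs 3, 1 → best response Up.
Player I against (Y, In): payoffs 2, 0 → best response Up.
Player I against (Y, Out): payoffs 3, 8 → best response Down.
Player II against (Up, In): payoffs 1, 8 → best response Y.
Player II against (Up, Out): payoffs 6, 3 → best response X.
Player II against (Down, In): payoffs 1, 4 → best response Y.
Player II against (Down, Out): payoffs 3, 2 → best response X.
Player III against (Up, X): payoffs 7, 6 → best response In.
Player III against (Up, Y): payoffs 4, 6 → best response Out.
Player III against (Down, X): payoffs 3, 4 → best response Out.
Player III against (Down, Y): payoffs 5, 2 → best response In.
No profile is a mutual best response for all players.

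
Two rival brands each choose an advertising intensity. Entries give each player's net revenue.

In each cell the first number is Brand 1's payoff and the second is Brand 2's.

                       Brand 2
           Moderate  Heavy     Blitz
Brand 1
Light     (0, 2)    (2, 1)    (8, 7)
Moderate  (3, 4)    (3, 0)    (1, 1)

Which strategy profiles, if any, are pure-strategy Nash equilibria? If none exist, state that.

The pure Nash equilibria are (Light, Blitz), (Moderate, Moderate).

For each player, find the best response to each opponent profile; mutual best responses are the pure NE.
Brand 1 against Moderate: payoffs 0, 3 → best response Moderate.
Brand 1 against Heavy: payoffs 2, 3 → best response Moderate.
Brand 1 against Blitz: payoffs 8, 1 → best response Light.
Brand 2 against Light: payoffs 2, 1, 7 → best response Blitz.
Brand 2 against Moderate: payoffs 4, 0, 1 → best response Moderate.
Mutual best responses: (Light, Blitz); (Moderate, Moderate).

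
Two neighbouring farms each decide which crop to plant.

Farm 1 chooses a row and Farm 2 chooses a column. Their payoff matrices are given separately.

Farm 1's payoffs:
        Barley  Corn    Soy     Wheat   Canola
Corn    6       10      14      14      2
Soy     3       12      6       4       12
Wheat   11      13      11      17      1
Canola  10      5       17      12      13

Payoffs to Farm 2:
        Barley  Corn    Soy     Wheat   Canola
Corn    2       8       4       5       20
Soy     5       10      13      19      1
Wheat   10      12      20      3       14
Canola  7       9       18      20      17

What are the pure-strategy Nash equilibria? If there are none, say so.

For each player, find the best response to each opponent profile; mutual best responses are the pure NE.
Farm 1 against Barley: payoffs 6, 3, 11, 10 → best response Wheat.
Farm 1 against Corn: payoffs 10, 12, 13, 5 → best response Wheat.
Farm 1 against Soy: payoffs 14, 6, 11, 17 → best response Canola.
Farm 1 against Wheat: payoffs 14, 4, 17, 12 → best response Wheat.
Farm 1 against Canola: payoffs 2, 12, 1, 13 → best response Canola.
Farm 2 against Corn: payoffs 2, 8, 4, 5, 20 → best response Canola.
Farm 2 against Soy: payoffs 5, 10, 13, 19, 1 → best response Wheat.
Farm 2 against Wheat: payoffs 10, 12, 20, 3, 14 → best response Soy.
Farm 2 against Canola: payoffs 7, 9, 18, 20, 17 → best response Wheat.
No profile is a mutual best response for all players.

none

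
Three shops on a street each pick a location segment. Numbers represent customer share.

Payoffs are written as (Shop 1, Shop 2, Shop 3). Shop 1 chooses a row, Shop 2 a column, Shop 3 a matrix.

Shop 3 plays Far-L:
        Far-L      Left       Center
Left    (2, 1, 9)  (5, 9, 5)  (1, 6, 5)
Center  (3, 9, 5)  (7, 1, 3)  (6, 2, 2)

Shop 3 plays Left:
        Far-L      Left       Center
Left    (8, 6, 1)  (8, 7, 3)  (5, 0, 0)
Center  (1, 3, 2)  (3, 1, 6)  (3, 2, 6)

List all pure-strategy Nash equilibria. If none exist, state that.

Pure NE: (Center, Far-L, Far-L)

(Left, Far-L, Far-L): Shop 1 can switch to Center (2 → 3). Not NE.
(Left, Far-L, Left): Shop 2 can switch to Left (6 → 7). Not NE.
(Left, Left, Far-L): Shop 1 can switch to Center (5 → 7). Not NE.
(Left, Left, Left): Shop 3 can switch to Far-L (3 → 5). Not NE.
(Left, Center, Far-L): Shop 1 can switch to Center (1 → 6). Not NE.
(Left, Center, Left): Shop 2 can switch to Far-L (0 → 6). Not NE.
(Center, Far-L, Far-L): Shop 1 gets 3, best alternative 2; Shop 2 gets 9, best alternative 2; Shop 3 gets 5, best alternative 2. No profitable deviation — NE.
(Center, Far-L, Left): Shop 1 can switch to Left (1 → 8). Not NE.
(Center, Left, Far-L): Shop 2 can switch to Far-L (1 → 9). Not NE.
(Center, Left, Left): Shop 1 can switch to Left (3 → 8). Not NE.
(Center, Center, Far-L): Shop 2 can switch to Far-L (2 → 9). Not NE.
(The remaining 1 profile has a profitable deviation by the same check.)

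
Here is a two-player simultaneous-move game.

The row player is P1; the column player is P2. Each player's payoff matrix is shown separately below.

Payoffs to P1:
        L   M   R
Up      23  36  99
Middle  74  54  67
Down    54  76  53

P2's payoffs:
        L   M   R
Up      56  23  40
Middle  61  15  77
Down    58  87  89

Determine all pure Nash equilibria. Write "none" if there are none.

No pure-strategy Nash equilibrium.

For each player, find the best response to each opponent profile; mutual best responses are the pure NE.
P1 against L: payoffs 23, 74, 54 → best response Middle.
P1 against M: payoffs 36, 54, 76 → best response Down.
P1 against R: payoffs 99, 67, 53 → best response Up.
P2 against Up: payoffs 56, 23, 40 → best response L.
P2 against Middle: payoffs 61, 15, 77 → best response R.
P2 against Down: payoffs 58, 87, 89 → best response R.
No profile is a mutual best response for all players.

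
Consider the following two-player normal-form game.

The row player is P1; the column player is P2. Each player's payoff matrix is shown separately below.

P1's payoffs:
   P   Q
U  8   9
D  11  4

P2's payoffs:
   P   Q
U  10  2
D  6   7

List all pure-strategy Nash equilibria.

For each strategy profile, look for a profitable unilateral deviation.
(U, P): P1 can switch to D (8 → 11). Not NE.
(U, Q): P2 can switch to P (2 → 10). Not NE.
(D, P): P2 can switch to Q (6 → 7). Not NE.
(D, Q): P1 can switch to U (4 → 9). Not NE.

No pure-strategy Nash equilibrium.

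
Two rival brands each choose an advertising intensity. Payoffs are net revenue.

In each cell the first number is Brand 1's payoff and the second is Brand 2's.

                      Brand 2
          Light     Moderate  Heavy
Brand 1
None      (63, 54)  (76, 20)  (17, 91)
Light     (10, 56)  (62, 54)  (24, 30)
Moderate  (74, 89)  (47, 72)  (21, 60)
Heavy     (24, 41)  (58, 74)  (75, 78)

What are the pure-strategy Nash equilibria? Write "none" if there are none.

(None, Light): Brand 1 can switch to Moderate (63 → 74). Not NE.
(None, Moderate): Brand 2 can switch to Light (20 → 54). Not NE.
(None, Heavy): Brand 1 can switch to Light (17 → 24). Not NE.
(Light, Light): Brand 1 can switch to None (10 → 63). Not NE.
(Light, Moderate): Brand 1 can switch to None (62 → 76). Not NE.
(Light, Heavy): Brand 1 can switch to Heavy (24 → 75). Not NE.
(Moderate, Light): Brand 1 gets 74, best alternative 63; Brand 2 gets 89, best alternative 72. No profitable deviation — NE.
(Moderate, Moderate): Brand 1 can switch to None (47 → 76). Not NE.
(Moderate, Heavy): Brand 1 can switch to Light (21 → 24). Not NE.
(Heavy, Heavy): Brand 1 gets 75, best alternative 24; Brand 2 gets 78, best alternative 74. No profitable deviation — NE.
(The remaining 2 profiles each have a profitable deviation by the same check.)

Pure-strategy Nash equilibria: (Moderate, Light) and (Heavy, Heavy)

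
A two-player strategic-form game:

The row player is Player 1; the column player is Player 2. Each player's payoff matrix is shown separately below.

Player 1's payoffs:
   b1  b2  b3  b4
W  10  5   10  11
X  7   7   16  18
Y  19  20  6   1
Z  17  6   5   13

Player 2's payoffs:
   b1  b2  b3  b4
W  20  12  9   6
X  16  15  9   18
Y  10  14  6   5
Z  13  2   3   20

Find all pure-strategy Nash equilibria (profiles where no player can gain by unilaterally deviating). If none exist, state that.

(X, b4) and (Y, b2)

(W, b1): Player 1 can switch to Y (10 → 19). Not NE.
(W, b2): Player 1 can switch to X (5 → 7). Not NE.
(W, b3): Player 1 can switch to X (10 → 16). Not NE.
(W, b4): Player 1 can switch to X (11 → 18). Not NE.
(X, b1): Player 1 can switch to W (7 → 10). Not NE.
(X, b2): Player 1 can switch to Y (7 → 20). Not NE.
(X, b4): Player 1 gets 18, best alternative 13; Player 2 gets 18, best alternative 16. No profitable deviation — NE.
(Y, b2): Player 1 gets 20, best alternative 7; Player 2 gets 14, best alternative 10. No profitable deviation — NE.
(The remaining 8 profiles each have a profitable deviation by the same check.)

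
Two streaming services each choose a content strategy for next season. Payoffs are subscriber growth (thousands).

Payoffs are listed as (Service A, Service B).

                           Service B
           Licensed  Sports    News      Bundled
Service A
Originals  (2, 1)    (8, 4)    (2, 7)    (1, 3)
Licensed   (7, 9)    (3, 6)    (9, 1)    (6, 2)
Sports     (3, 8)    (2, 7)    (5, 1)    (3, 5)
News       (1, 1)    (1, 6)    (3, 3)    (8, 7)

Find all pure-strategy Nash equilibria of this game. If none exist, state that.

The pure Nash equilibria are (Licensed, Licensed); (News, Bundled).

(Originals, Licensed): Service A can switch to Licensed (2 → 7). Not NE.
(Originals, Sports): Service B can switch to News (4 → 7). Not NE.
(Originals, News): Service A can switch to Licensed (2 → 9). Not NE.
(Originals, Bundled): Service A can switch to Licensed (1 → 6). Not NE.
(Licensed, Licensed): Service A gets 7, best alternative 3; Service B gets 9, best alternative 6. No profitable deviation — NE.
(Licensed, Sports): Service A can switch to Originals (3 → 8). Not NE.
(Licensed, News): Service B can switch to Licensed (1 → 9). Not NE.
(News, Bundled): Service A gets 8, best alternative 6; Service B gets 7, best alternative 6. No profitable deviation — NE.
(The remaining 8 profiles each have a profitable deviation by the same check.)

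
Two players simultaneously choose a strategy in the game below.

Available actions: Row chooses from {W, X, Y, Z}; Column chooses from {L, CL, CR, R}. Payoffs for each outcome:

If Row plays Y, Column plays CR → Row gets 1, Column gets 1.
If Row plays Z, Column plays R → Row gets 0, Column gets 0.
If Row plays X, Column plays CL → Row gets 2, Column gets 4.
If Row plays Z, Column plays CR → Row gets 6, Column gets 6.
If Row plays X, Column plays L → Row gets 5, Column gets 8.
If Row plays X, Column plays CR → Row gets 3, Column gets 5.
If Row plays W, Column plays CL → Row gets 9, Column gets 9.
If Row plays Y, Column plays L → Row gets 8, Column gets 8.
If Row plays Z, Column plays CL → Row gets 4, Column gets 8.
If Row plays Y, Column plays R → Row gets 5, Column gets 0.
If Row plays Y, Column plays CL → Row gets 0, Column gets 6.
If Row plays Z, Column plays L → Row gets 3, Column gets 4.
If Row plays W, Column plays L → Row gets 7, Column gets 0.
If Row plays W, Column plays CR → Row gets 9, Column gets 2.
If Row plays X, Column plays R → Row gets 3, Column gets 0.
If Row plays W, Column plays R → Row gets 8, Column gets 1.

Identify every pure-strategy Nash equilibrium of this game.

(W, CL), (Y, L)

Row against L: payoffs 7, 5, 8, 3 → best response Y.
Row against CL: payoffs 9, 2, 0, 4 → best response W.
Row against CR: payoffs 9, 3, 1, 6 → best response W.
Row against R: payoffs 8, 3, 5, 0 → best response W.
Column against W: payoffs 0, 9, 2, 1 → best response CL.
Column against X: payoffs 8, 4, 5, 0 → best response L.
Column against Y: payoffs 8, 6, 1, 0 → best response L.
Column against Z: payoffs 4, 8, 6, 0 → best response CL.
Mutual best responses: (W, CL); (Y, L).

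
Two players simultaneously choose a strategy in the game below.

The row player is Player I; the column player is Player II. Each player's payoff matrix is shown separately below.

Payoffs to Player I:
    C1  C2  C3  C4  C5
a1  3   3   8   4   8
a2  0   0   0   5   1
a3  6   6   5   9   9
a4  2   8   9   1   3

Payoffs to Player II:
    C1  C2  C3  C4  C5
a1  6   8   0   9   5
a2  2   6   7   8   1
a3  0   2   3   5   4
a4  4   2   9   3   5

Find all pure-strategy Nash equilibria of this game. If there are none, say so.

The pure Nash equilibria are (a3, C4) and (a4, C3).

For each strategy profile, look for a profitable unilateral deviation.
(a1, C1): Player I can switch to a3 (3 → 6). Not NE.
(a1, C2): Player I can switch to a3 (3 → 6). Not NE.
(a1, C3): Player I can switch to a4 (8 → 9). Not NE.
(a1, C4): Player I can switch to a2 (4 → 5). Not NE.
(a1, C5): Player I can switch to a3 (8 → 9). Not NE.
(a2, C1): Player I can switch to a1 (0 → 3). Not NE.
(a2, C2): Player I can switch to a1 (0 → 3). Not NE.
(a2, C3): Player I can switch to a1 (0 → 8). Not NE.
(a2, C4): Player I can switch to a3 (5 → 9). Not NE.
(a2, C5): Player I can switch to a1 (1 → 8). Not NE.
(a3, C4): Player I gets 9, best alternative 5; Player II gets 5, best alternative 4. No profitable deviation — NE.
(a4, C3): Player I gets 9, best alternative 8; Player II gets 9, best alternative 5. No profitable deviation — NE.
(The remaining 8 profiles each have a profitable deviation by the same check.)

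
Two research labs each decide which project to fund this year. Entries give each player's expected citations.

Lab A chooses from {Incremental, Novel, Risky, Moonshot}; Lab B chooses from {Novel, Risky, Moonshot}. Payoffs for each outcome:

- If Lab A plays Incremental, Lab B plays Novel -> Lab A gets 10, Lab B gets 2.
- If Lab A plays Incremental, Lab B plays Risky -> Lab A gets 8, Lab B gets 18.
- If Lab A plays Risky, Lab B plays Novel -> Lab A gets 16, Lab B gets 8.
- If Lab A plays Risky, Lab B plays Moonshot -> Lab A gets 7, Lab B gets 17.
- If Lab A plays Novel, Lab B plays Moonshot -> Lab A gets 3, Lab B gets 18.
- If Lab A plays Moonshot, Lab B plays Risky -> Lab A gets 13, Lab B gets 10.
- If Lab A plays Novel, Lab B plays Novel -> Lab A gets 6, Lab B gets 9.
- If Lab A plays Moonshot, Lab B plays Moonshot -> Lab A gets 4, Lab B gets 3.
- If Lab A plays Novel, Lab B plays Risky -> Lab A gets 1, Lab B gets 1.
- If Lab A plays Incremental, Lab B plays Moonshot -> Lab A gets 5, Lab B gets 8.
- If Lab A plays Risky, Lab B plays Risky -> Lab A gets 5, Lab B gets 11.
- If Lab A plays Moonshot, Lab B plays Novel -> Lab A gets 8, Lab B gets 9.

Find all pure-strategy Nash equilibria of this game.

Lab A against Novel: payoffs 10, 6, 16, 8 → best response Risky.
Lab A against Risky: payoffs 8, 1, 5, 13 → best response Moonshot.
Lab A against Moonshot: payoffs 5, 3, 7, 4 → best response Risky.
Lab B against Incremental: payoffs 2, 18, 8 → best response Risky.
Lab B against Novel: payoffs 9, 1, 18 → best response Moonshot.
Lab B against Risky: payoffs 8, 11, 17 → best response Moonshot.
Lab B against Moonshot: payoffs 9, 10, 3 → best response Risky.
Mutual best responses: (Risky, Moonshot); (Moonshot, Risky).

(Risky, Moonshot) and (Moonshot, Risky)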